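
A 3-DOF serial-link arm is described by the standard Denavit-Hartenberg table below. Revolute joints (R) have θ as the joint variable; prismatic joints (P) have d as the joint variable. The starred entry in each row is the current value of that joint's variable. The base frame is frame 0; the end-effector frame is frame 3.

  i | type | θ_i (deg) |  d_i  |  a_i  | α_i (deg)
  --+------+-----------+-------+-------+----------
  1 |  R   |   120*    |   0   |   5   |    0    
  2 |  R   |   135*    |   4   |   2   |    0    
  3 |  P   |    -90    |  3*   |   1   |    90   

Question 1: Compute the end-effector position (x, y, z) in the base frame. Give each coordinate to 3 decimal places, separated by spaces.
after link 1: o_1 = (-2.5000, 4.3301, 0.0000)
after link 2: o_2 = (-3.0176, 2.3983, 4.0000)
after link 3: o_3 = (-3.9836, 2.6571, 7.0000)

-3.984 2.657 7.000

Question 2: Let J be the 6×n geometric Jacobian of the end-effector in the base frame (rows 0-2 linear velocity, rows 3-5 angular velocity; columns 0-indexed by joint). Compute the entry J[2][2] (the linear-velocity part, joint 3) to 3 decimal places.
1.000

prismatic axis z_2 = (0.0000,0.0000,1.0000)
J_v[:, 2] = z_2; J_ω[:, 2] = (0,0,0)
entry J[2][2] = 1.0000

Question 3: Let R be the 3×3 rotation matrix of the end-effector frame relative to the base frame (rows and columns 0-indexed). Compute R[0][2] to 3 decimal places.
0.259

End-effector z-axis (col 2 of R) = (0.2588,0.9659,0.0000)
R[0][2] = 0.2588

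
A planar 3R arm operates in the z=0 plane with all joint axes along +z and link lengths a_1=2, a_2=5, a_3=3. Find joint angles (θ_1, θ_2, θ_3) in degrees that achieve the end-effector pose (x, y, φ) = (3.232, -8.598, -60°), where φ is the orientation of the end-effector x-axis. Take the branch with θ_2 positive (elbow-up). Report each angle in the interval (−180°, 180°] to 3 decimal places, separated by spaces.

-117.799 60.004 -2.205

wrist centre = target − a_3·(cos φ, sin φ) = (1.7320, -5.9999)
cos θ_2 = (38.9989−2²−5²)/(2·2·5) = 0.4999; θ_2 = 60.0036° (elbow-up)
β = atan2(-5.9999,1.7320) = -73.8981°; ψ = atan2(4.3303,4.4997) = 43.9007°
θ_1 = β − ψ = -117.7988°
θ_3 = φ − θ_1 − θ_2 = -2.2048° (wrapped to (-180°,180°])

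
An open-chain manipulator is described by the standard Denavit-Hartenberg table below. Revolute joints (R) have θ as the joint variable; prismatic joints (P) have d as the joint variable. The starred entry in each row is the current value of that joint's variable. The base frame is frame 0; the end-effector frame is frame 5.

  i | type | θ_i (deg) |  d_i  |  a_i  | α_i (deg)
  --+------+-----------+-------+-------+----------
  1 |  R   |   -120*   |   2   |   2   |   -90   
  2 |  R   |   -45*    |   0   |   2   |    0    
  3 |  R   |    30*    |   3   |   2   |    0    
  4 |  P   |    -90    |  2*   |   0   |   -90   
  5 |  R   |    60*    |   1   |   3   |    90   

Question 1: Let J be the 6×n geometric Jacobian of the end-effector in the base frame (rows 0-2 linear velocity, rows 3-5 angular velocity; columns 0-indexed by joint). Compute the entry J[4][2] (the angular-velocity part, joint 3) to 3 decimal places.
-0.500

axis z_2 = (0.8660,-0.5000,0.0000); lever o_n−o_2 = (0.8254,-3.3743,2.2253)
cross product → J_v[:, 2] = (-1.1127,-1.9272,-2.5095)
J_ω[:, 2] = z_2
entry J[4][2] = -0.5000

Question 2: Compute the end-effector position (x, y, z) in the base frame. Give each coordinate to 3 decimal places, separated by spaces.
after link 1: o_1 = (-1.0000, -1.7321, 2.0000)
after link 2: o_2 = (-1.7071, -2.9568, 3.4142)
after link 3: o_3 = (-0.0750, -6.1298, 3.9319)
after link 4: o_4 = (1.6571, -7.1298, 3.9319)
after link 5: o_5 = (-0.8818, -6.3311, 5.6396)

-0.882 -6.331 5.640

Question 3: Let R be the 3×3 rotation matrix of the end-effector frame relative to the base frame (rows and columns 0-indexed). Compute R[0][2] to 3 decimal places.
0.545

End-effector z-axis (col 2 of R) = (0.5451,-0.0559,0.8365)
R[0][2] = 0.5451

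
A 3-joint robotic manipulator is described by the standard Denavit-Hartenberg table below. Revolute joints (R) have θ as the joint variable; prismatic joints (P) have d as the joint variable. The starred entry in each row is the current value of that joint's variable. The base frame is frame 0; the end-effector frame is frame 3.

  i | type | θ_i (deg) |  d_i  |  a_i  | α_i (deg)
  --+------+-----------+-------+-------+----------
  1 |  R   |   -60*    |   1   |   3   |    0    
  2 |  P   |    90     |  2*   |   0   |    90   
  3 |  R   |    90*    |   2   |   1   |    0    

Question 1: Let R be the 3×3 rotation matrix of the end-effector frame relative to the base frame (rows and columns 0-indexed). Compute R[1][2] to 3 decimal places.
-0.866

End-effector z-axis (col 2 of R) = (0.5000,-0.8660,0.0000)
R[1][2] = -0.8660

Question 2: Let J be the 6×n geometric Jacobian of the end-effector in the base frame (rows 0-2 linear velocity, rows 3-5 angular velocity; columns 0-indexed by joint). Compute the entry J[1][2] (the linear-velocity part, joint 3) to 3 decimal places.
axis z_2 = (0.5000,-0.8660,0.0000); lever o_n−o_2 = (1.0000,-1.7321,1.0000)
cross product → J_v[:, 2] = (-0.8660,-0.5000,0.0000)
J_ω[:, 2] = z_2
entry J[1][2] = -0.5000

-0.500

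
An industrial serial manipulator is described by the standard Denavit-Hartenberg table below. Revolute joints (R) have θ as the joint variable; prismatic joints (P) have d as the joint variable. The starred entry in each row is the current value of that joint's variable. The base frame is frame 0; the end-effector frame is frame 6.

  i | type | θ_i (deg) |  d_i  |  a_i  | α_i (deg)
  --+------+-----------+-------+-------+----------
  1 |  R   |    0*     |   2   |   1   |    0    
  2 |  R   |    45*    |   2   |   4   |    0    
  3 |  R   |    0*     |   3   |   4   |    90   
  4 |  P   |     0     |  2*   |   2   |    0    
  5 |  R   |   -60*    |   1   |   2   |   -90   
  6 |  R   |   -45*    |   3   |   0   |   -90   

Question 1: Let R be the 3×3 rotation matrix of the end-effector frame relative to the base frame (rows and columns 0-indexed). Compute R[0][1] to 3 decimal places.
-0.612

End-effector y-axis (col 1 of R) = (-0.6124,-0.6124,-0.5000)
R[0][1] = -0.6124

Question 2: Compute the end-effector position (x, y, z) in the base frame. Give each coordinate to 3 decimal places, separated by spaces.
12.737 7.494 6.768

after link 1: o_1 = (1.0000, 0.0000, 2.0000)
after link 2: o_2 = (3.8284, 2.8284, 4.0000)
after link 3: o_3 = (6.6569, 5.6569, 7.0000)
after link 4: o_4 = (9.4853, 5.6569, 7.0000)
after link 5: o_5 = (10.8995, 5.6569, 5.2679)
after link 6: o_6 = (12.7366, 7.4940, 6.7679)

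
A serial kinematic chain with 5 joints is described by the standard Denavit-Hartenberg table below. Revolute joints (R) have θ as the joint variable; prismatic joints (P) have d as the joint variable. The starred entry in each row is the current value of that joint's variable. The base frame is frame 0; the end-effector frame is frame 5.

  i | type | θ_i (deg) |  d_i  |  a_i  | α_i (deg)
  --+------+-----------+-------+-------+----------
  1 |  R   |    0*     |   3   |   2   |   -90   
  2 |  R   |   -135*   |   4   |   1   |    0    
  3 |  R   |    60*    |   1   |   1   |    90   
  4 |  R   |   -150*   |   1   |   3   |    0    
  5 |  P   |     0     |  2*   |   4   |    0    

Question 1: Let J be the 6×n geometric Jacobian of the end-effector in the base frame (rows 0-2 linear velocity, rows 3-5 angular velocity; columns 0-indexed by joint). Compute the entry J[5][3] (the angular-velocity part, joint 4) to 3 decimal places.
0.259

axis z_3 = (-0.9659,0.0000,0.2588); lever o_n−o_3 = (-4.4668,-3.5000,-5.0792)
cross product → J_v[:, 3] = (0.9059,-6.0622,3.3807)
J_ω[:, 3] = z_3
entry J[5][3] = 0.2588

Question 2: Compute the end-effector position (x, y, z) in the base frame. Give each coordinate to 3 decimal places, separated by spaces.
-2.915 1.500 -0.406

after link 1: o_1 = (2.0000, 0.0000, 3.0000)
after link 2: o_2 = (1.2929, 4.0000, 3.7071)
after link 3: o_3 = (1.5517, 5.0000, 4.6730)
after link 4: o_4 = (-0.0866, 3.5000, 2.4223)
after link 5: o_5 = (-2.9151, 1.5000, -0.4061)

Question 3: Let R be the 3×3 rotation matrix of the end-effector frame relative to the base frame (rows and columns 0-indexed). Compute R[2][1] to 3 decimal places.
0.483

End-effector y-axis (col 1 of R) = (0.1294,-0.8660,0.4830)
R[2][1] = 0.4830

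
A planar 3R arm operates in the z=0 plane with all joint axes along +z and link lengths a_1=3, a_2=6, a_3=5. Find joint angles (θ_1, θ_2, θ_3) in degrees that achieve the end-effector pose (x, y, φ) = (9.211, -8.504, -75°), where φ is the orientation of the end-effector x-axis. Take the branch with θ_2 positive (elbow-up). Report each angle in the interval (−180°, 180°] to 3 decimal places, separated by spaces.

-44.998 29.995 -59.998

wrist centre = target − a_3·(cos φ, sin φ) = (7.9169, -3.6744)
cos θ_2 = (76.1784−3²−6²)/(2·3·6) = 0.8661; θ_2 = 29.9953° (elbow-up)
β = atan2(-3.6744,7.9169) = -24.8968°; ψ = atan2(2.9996,8.1964) = 20.1007°
θ_1 = β − ψ = -44.9976°
θ_3 = φ − θ_1 − θ_2 = -59.9978° (wrapped to (-180°,180°])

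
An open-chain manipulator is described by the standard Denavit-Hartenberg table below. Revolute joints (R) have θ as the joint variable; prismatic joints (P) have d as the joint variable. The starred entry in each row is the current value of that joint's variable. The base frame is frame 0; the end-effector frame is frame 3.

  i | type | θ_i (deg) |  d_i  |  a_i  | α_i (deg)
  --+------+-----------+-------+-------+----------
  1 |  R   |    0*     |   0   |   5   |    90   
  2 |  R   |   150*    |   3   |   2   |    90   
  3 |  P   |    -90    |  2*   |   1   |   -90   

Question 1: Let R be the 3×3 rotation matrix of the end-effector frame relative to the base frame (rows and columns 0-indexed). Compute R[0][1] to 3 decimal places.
End-effector y-axis (col 1 of R) = (-0.5000,0.0000,-0.8660)
R[0][1] = -0.5000

-0.500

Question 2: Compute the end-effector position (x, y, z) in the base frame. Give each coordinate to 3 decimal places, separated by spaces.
4.268 -2.000 2.732

after link 1: o_1 = (5.0000, 0.0000, 0.0000)
after link 2: o_2 = (3.2679, -3.0000, 1.0000)
after link 3: o_3 = (4.2679, -2.0000, 2.7321)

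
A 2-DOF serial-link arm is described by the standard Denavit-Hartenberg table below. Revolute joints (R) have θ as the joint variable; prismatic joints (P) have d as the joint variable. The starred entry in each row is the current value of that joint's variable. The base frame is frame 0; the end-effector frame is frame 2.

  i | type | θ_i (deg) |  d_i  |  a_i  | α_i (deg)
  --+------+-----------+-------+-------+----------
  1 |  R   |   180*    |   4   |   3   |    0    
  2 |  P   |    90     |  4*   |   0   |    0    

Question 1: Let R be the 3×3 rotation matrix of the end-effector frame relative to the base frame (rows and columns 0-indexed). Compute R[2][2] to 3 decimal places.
End-effector z-axis (col 2 of R) = (0.0000,0.0000,1.0000)
R[2][2] = 1.0000

1.000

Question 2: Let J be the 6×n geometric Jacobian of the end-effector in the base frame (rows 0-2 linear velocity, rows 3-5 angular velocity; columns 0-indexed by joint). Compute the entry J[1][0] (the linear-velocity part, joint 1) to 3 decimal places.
-3.000

axis z_0 = ẑ; lever o_n−o_0 = (-3.0000,0.0000,8.0000)
cross product → J_v[:, 0] = (-0.0000,-3.0000,0.0000)
J_ω[:, 0] = z_0
entry J[1][0] = -3.0000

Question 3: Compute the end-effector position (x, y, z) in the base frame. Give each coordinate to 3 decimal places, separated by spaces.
after link 1: o_1 = (-3.0000, 0.0000, 4.0000)
after link 2: o_2 = (-3.0000, 0.0000, 8.0000)

-3.000 0.000 8.000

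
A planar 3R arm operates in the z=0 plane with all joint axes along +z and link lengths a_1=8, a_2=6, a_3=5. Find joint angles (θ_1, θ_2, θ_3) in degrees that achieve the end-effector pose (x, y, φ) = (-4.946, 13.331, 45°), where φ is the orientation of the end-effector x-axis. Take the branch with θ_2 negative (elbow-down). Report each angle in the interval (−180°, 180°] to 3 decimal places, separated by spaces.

wrist centre = target − a_3·(cos φ, sin φ) = (-8.4815, 9.7955)
cos θ_2 = (167.8876−8²−6²)/(2·8·6) = 0.7072; θ_2 = -44.9955° (elbow-down)
β = atan2(9.7955,-8.4815) = 130.8881°; ψ = atan2(-4.2423,12.2430) = -19.1117°
θ_1 = β − ψ = 149.9998°
θ_3 = φ − θ_1 − θ_2 = -60.0043° (wrapped to (-180°,180°])

150.000 -44.996 -60.004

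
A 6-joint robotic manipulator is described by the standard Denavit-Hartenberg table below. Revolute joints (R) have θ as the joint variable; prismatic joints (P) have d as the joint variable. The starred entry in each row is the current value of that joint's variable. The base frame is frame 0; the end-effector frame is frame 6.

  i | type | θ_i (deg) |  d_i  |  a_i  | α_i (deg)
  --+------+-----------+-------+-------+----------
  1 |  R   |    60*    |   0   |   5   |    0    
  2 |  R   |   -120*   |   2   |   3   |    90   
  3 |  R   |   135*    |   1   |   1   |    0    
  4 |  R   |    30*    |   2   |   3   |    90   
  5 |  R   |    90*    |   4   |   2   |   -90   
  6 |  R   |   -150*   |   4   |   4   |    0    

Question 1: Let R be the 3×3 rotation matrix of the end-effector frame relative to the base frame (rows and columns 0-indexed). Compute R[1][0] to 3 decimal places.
0.321

End-effector x-axis (col 0 of R) = (0.8147,0.3209,0.4830)
R[1][0] = 0.3209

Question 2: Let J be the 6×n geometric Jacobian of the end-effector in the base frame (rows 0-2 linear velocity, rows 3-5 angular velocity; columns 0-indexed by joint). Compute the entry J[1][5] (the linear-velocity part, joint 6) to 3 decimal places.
-1.776

axis z_5 = (0.4830,-0.8365,-0.2588); lever o_n−o_5 = (5.1907,-2.0623,0.8966)
cross product → J_v[:, 5] = (-1.2838,-1.7765,3.3461)
J_ω[:, 5] = z_5
entry J[1][5] = -1.7765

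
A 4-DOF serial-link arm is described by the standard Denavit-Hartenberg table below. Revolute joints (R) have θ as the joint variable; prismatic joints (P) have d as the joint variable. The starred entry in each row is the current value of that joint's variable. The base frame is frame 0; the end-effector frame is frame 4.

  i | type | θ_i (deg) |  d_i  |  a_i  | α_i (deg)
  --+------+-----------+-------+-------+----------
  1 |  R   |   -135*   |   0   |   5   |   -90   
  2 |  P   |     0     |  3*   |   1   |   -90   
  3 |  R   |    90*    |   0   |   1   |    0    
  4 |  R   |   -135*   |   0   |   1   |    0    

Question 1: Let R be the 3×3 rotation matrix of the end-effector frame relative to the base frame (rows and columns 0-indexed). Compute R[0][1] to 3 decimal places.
End-effector y-axis (col 1 of R) = (-1.0000,0.0000,-0.0000)
R[0][1] = -1.0000

-1.000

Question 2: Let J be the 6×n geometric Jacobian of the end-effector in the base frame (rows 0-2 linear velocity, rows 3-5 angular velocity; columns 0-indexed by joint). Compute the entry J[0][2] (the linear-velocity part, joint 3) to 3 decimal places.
axis z_2 = (0.0000,-0.0000,-1.0000); lever o_n−o_2 = (-0.7071,-0.2929,-0.0000)
cross product → J_v[:, 2] = (-0.2929,0.7071,-0.0000)
J_ω[:, 2] = z_2
entry J[0][2] = -0.2929

-0.293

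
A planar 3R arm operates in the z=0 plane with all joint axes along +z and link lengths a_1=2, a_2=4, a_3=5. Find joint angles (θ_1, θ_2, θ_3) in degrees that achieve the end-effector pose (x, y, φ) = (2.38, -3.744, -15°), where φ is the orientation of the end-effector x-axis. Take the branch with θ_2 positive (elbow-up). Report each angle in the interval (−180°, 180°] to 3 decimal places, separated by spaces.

wrist centre = target − a_3·(cos φ, sin φ) = (-2.4496, -2.4499)
cos θ_2 = (12.0027−2²−4²)/(2·2·4) = -0.4998; θ_2 = 119.9888° (elbow-up)
β = atan2(-2.4499,-2.4496) = -134.9968°; ψ = atan2(3.4645,0.0007) = 89.9888°
θ_1 = β − ψ = -224.9855°
θ_3 = φ − θ_1 − θ_2 = 89.9968° (wrapped to (-180°,180°])

135.014 119.989 89.997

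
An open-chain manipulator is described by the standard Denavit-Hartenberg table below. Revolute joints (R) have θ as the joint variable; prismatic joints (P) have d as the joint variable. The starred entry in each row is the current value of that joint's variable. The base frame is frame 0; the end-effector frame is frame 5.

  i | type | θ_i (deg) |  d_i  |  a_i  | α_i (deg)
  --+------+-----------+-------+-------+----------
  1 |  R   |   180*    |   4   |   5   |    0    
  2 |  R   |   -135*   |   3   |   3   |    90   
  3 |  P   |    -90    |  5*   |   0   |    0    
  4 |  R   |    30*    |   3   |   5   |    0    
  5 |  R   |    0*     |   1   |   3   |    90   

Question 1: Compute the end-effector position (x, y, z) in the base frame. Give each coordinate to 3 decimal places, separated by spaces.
6.314 -1.414 0.072

after link 1: o_1 = (-5.0000, 0.0000, 4.0000)
after link 2: o_2 = (-2.8787, 2.1213, 7.0000)
after link 3: o_3 = (0.6569, -1.4142, 7.0000)
after link 4: o_4 = (4.5459, -1.7678, 2.6699)
after link 5: o_5 = (6.3137, -1.4142, 0.0718)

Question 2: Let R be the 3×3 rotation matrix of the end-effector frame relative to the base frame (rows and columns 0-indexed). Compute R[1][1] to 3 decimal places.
-0.707

End-effector y-axis (col 1 of R) = (0.7071,-0.7071,0.0000)
R[1][1] = -0.7071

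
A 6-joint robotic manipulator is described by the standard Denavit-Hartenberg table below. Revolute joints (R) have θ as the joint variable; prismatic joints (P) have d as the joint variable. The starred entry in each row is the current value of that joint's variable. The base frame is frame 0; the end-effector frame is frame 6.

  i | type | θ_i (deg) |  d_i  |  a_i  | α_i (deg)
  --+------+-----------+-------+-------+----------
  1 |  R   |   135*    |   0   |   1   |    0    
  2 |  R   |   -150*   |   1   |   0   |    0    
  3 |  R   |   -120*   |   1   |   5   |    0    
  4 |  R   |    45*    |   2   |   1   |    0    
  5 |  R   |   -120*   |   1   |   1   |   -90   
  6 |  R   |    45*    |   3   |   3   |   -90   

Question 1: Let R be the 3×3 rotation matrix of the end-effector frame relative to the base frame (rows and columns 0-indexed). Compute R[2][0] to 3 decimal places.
End-effector x-axis (col 0 of R) = (-0.6124,0.3536,-0.7071)
R[2][0] = -0.7071

-0.707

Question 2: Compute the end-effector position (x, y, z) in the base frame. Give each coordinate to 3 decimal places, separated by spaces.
-8.446 -4.866 2.879

after link 1: o_1 = (-0.7071, 0.7071, 0.0000)
after link 2: o_2 = (-0.7071, 0.7071, 1.0000)
after link 3: o_3 = (-4.2426, -2.8284, 2.0000)
after link 4: o_4 = (-4.2426, -3.8284, 4.0000)
after link 5: o_5 = (-5.1087, -3.3284, 5.0000)
after link 6: o_6 = (-8.4458, -4.8658, 2.8787)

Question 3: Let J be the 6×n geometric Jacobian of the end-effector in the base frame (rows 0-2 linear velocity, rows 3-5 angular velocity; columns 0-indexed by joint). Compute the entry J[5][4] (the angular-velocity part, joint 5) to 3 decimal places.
1.000

axis z_4 = (0.0000,0.0000,1.0000); lever o_n−o_4 = (-4.2031,-1.0374,-1.1213)
cross product → J_v[:, 4] = (1.0374,-4.2031,0.0000)
J_ω[:, 4] = z_4
entry J[5][4] = 1.0000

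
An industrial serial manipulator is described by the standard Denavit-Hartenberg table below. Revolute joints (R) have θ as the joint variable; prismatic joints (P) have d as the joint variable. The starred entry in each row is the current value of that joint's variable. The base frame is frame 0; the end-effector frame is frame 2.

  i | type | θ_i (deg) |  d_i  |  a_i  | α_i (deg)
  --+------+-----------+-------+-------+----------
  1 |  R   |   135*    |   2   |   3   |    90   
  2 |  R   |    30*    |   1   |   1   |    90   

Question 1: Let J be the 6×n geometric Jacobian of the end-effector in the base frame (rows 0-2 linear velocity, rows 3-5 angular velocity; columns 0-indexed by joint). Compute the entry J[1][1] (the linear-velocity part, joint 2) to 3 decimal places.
axis z_1 = (0.7071,0.7071,0.0000); lever o_n−o_1 = (0.0947,1.3195,0.5000)
cross product → J_v[:, 1] = (0.3536,-0.3536,0.8660)
J_ω[:, 1] = z_1
entry J[1][1] = -0.3536

-0.354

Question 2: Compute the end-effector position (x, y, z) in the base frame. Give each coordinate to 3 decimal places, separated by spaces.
after link 1: o_1 = (-2.1213, 2.1213, 2.0000)
after link 2: o_2 = (-2.0266, 3.4408, 2.5000)

-2.027 3.441 2.500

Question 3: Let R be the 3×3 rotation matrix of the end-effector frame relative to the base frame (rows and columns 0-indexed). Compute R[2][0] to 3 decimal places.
0.500

End-effector x-axis (col 0 of R) = (-0.6124,0.6124,0.5000)
R[2][0] = 0.5000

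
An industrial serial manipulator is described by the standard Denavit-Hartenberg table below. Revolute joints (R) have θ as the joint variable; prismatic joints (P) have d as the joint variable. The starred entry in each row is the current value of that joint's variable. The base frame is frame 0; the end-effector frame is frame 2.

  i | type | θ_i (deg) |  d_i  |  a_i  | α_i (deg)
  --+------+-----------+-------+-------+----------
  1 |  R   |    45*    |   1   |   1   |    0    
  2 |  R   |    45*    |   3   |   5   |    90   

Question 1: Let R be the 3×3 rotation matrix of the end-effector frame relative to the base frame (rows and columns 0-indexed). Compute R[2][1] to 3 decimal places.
1.000

End-effector y-axis (col 1 of R) = (-0.0000,0.0000,1.0000)
R[2][1] = 1.0000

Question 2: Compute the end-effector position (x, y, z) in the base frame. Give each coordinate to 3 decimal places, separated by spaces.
after link 1: o_1 = (0.7071, 0.7071, 1.0000)
after link 2: o_2 = (0.7071, 5.7071, 4.0000)

0.707 5.707 4.000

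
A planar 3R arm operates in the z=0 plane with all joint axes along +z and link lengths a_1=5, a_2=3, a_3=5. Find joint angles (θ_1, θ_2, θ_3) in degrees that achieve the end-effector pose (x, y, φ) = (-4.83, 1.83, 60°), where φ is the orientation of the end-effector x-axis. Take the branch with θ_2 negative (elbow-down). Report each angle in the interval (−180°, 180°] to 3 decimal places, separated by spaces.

wrist centre = target − a_3·(cos φ, sin φ) = (-7.3300, -2.5001)
cos θ_2 = (59.9795−5²−3²)/(2·5·3) = 0.8660; θ_2 = -30.0047° (elbow-down)
β = atan2(-2.5001,-7.3300) = -161.1664°; ψ = atan2(-1.5002,7.5980) = -11.1694°
θ_1 = β − ψ = -149.9971°
θ_3 = φ − θ_1 − θ_2 = -119.9982° (wrapped to (-180°,180°])

-149.997 -30.005 -119.998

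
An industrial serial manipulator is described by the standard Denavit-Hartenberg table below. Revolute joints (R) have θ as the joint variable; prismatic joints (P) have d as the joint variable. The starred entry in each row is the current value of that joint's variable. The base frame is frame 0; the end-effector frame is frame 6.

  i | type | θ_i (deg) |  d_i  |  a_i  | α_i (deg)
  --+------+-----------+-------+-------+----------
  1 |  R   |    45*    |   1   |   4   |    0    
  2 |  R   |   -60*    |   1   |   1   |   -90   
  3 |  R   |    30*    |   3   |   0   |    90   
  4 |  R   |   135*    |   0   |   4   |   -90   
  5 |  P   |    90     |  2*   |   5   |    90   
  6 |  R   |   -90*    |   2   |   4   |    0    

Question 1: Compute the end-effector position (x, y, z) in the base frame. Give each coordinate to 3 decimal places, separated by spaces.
after link 1: o_1 = (2.8284, 2.8284, 1.0000)
after link 2: o_2 = (3.7944, 2.5696, 2.0000)
after link 3: o_3 = (4.5708, 5.4674, 2.0000)
after link 4: o_4 = (2.9368, 8.8334, 3.4142)
after link 5: o_5 = (-1.0270, 8.4314, -0.2088)
after link 6: o_6 = (1.2541, 12.2125, -0.9159)

1.254 12.213 -0.916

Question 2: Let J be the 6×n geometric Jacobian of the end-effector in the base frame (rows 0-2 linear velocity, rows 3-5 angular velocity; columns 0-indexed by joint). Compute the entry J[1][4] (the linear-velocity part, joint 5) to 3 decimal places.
prismatic axis z_4 = (-0.7745,-0.5245,0.3536)
J_v[:, 4] = z_4; J_ω[:, 4] = (0,0,0)
entry J[1][4] = -0.5245

-0.525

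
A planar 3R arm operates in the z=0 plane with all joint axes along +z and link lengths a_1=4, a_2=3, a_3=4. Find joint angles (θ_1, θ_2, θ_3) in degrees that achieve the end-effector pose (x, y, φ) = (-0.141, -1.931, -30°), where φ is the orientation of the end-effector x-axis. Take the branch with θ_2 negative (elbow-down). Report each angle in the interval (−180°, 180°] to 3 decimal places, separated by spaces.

wrist centre = target − a_3·(cos φ, sin φ) = (-3.6051, 0.0690)
cos θ_2 = (13.0015−4²−3²)/(2·4·3) = -0.4999; θ_2 = -119.9958° (elbow-down)
β = atan2(0.0690,-3.6051) = 178.9035°; ψ = atan2(-2.5982,2.5002) = -46.1011°
θ_1 = β − ψ = 225.0047°
θ_3 = φ − θ_1 − θ_2 = -135.0089° (wrapped to (-180°,180°])

-134.995 -119.996 -135.009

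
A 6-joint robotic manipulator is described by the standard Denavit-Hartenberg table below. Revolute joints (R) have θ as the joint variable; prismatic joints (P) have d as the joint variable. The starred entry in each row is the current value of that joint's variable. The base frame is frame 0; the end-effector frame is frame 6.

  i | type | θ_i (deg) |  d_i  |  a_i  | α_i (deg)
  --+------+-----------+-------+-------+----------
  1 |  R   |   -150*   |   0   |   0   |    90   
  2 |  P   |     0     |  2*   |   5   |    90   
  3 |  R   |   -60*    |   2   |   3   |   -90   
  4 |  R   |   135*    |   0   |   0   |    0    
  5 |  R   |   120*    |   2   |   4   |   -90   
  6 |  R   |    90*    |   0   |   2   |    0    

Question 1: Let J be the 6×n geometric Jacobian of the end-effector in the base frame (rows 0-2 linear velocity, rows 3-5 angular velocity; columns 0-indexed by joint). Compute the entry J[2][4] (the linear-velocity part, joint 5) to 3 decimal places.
axis z_4 = (-1.0000,0.0000,0.0000); lever o_n−o_4 = (0.0000,1.0353,-3.8637)
cross product → J_v[:, 4] = (-0.0000,-3.8637,-1.0353)
J_ω[:, 4] = z_4
entry J[2][4] = -1.0353

-1.035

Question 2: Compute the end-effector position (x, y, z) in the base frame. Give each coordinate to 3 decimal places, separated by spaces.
-5.330 -2.733 -5.864

after link 1: o_1 = (0.0000, 0.0000, 0.0000)
after link 2: o_2 = (-5.3301, -0.7679, 0.0000)
after link 3: o_3 = (-5.3301, -3.7679, -2.0000)
after link 4: o_4 = (-5.3301, -3.7679, -2.0000)
after link 5: o_5 = (-7.3301, -2.7327, -5.8637)
after link 6: o_6 = (-5.3301, -2.7327, -5.8637)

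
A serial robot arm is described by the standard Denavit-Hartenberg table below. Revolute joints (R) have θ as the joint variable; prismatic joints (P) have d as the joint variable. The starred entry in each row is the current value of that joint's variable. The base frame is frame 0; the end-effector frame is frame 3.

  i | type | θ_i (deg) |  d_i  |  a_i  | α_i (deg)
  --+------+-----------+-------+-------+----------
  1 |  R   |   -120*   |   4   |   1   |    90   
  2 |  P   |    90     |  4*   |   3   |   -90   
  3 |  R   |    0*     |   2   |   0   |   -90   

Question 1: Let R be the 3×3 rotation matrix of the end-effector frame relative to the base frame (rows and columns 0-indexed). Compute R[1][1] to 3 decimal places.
End-effector y-axis (col 1 of R) = (-0.5000,-0.8660,-0.0000)
R[1][1] = -0.8660

-0.866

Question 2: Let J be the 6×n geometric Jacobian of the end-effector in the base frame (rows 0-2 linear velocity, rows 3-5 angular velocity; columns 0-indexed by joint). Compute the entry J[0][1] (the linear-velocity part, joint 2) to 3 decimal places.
prismatic axis z_1 = (-0.8660,0.5000,0.0000)
J_v[:, 1] = z_1; J_ω[:, 1] = (0,0,0)
entry J[0][1] = -0.8660

-0.866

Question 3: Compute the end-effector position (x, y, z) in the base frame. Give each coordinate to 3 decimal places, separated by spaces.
after link 1: o_1 = (-0.5000, -0.8660, 4.0000)
after link 2: o_2 = (-3.9641, 1.1340, 7.0000)
after link 3: o_3 = (-2.9641, 2.8660, 7.0000)

-2.964 2.866 7.000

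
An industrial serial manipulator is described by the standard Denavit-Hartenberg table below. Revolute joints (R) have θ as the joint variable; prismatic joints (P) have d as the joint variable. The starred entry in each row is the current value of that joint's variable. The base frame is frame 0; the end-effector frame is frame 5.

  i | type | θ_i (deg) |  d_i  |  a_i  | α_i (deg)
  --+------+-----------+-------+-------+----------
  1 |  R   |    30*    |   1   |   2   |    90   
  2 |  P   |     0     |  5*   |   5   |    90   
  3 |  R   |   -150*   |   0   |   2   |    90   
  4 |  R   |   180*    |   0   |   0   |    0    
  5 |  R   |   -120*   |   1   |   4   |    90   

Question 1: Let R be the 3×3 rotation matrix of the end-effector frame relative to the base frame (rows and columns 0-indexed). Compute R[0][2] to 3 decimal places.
End-effector z-axis (col 2 of R) = (-0.8660,-0.0000,0.5000)
R[0][2] = -0.8660

-0.866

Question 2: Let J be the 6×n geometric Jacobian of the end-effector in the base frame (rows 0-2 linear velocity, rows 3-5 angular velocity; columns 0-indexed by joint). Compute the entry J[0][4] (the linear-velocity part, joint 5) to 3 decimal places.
3.464

axis z_4 = (0.0000,-1.0000,0.0000); lever o_n−o_4 = (-2.0000,-1.0000,-3.4641)
cross product → J_v[:, 4] = (3.4641,-0.0000,-2.0000)
J_ω[:, 4] = z_4
entry J[0][4] = 3.4641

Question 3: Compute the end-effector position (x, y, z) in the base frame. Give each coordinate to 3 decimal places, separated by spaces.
after link 1: o_1 = (1.7321, 1.0000, 1.0000)
after link 2: o_2 = (8.5622, -0.8301, 1.0000)
after link 3: o_3 = (6.5622, -0.8301, 1.0000)
after link 4: o_4 = (6.5622, -0.8301, 1.0000)
after link 5: o_5 = (4.5622, -1.8301, -2.4641)

4.562 -1.830 -2.464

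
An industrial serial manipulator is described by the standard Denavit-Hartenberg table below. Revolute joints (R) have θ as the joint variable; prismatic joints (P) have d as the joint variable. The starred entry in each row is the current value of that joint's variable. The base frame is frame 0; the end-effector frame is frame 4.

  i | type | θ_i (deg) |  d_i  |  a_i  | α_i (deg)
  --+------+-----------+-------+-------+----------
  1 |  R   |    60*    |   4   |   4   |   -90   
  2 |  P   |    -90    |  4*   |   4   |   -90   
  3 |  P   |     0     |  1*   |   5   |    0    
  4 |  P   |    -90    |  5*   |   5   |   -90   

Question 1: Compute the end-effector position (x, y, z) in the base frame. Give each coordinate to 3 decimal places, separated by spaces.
after link 1: o_1 = (2.0000, 3.4641, 4.0000)
after link 2: o_2 = (-1.4641, 5.4641, 8.0000)
after link 3: o_3 = (-0.9641, 6.3301, 13.0000)
after link 4: o_4 = (-2.7942, 13.1603, 13.0000)

-2.794 13.160 13.000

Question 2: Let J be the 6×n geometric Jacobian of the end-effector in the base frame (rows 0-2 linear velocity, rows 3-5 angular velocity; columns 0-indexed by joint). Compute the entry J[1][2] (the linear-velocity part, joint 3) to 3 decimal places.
0.866

prismatic axis z_2 = (0.5000,0.8660,-0.0000)
J_v[:, 2] = z_2; J_ω[:, 2] = (0,0,0)
entry J[1][2] = 0.8660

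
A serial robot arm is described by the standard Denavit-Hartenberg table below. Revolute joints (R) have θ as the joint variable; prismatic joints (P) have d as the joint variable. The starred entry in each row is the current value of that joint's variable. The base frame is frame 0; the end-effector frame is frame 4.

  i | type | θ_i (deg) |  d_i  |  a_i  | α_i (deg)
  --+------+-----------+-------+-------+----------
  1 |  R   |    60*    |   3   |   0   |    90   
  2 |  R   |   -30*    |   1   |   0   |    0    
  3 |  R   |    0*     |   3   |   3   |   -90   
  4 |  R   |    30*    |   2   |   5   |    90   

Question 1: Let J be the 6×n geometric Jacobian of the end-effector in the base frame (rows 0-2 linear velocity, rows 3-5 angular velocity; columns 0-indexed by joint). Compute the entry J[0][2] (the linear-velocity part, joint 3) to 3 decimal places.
0.967

axis z_2 = (0.8660,-0.5000,0.0000); lever o_n−o_2 = (4.1071,6.1136,-1.9330)
cross product → J_v[:, 2] = (0.9665,1.6740,7.3481)
J_ω[:, 2] = z_2
entry J[0][2] = 0.9665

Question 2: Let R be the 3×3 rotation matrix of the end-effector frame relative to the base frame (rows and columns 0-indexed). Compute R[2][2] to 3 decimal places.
-0.250

End-effector z-axis (col 2 of R) = (0.9665,-0.0580,-0.2500)
R[2][2] = -0.2500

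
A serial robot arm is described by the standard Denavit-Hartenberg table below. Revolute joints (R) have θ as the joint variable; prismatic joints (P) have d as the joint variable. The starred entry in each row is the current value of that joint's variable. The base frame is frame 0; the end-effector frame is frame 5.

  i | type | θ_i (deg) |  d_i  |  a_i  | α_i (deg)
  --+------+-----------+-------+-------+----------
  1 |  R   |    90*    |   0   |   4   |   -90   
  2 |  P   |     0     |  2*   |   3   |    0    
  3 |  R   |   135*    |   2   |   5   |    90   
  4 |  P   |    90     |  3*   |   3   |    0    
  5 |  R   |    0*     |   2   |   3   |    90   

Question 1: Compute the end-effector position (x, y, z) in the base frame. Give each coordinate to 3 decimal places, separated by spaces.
-10.000 7.000 -7.071

after link 1: o_1 = (0.0000, 4.0000, 0.0000)
after link 2: o_2 = (-2.0000, 7.0000, 0.0000)
after link 3: o_3 = (-4.0000, 3.4645, -3.5355)
after link 4: o_4 = (-7.0000, 5.5858, -5.6569)
after link 5: o_5 = (-10.0000, 7.0000, -7.0711)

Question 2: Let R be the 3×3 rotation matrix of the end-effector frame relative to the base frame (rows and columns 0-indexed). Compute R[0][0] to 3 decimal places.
-1.000

End-effector x-axis (col 0 of R) = (-1.0000,-0.0000,0.0000)
R[0][0] = -1.0000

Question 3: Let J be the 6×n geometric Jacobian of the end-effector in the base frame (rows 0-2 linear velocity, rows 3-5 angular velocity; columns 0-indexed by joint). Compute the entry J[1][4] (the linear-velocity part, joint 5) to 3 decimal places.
axis z_4 = (-0.0000,0.7071,-0.7071); lever o_n−o_4 = (-3.0000,1.4142,-1.4142)
cross product → J_v[:, 4] = (-0.0000,2.1213,2.1213)
J_ω[:, 4] = z_4
entry J[1][4] = 2.1213

2.121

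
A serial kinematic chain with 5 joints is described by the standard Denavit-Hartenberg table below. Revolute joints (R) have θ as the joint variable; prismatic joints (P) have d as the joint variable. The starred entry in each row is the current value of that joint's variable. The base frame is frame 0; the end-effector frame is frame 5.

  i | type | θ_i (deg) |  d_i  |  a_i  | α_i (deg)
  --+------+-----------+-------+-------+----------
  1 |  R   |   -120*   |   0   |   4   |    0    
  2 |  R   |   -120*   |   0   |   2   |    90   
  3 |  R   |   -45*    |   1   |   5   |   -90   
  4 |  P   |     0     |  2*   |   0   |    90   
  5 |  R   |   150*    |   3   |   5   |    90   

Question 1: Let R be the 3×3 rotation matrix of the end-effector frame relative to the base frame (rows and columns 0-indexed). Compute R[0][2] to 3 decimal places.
-0.483

End-effector z-axis (col 2 of R) = (-0.4830,0.8365,0.2588)
R[0][2] = -0.4830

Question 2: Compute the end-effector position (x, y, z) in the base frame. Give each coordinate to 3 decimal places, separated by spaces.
-1.364 3.434 2.708

after link 1: o_1 = (-2.0000, -3.4641, 0.0000)
after link 2: o_2 = (-3.0000, -1.7321, 0.0000)
after link 3: o_3 = (-3.9017, 1.8298, -3.5355)
after link 4: o_4 = (-4.6088, 3.0546, -2.1213)
after link 5: o_5 = (-1.3637, 3.4338, 2.7083)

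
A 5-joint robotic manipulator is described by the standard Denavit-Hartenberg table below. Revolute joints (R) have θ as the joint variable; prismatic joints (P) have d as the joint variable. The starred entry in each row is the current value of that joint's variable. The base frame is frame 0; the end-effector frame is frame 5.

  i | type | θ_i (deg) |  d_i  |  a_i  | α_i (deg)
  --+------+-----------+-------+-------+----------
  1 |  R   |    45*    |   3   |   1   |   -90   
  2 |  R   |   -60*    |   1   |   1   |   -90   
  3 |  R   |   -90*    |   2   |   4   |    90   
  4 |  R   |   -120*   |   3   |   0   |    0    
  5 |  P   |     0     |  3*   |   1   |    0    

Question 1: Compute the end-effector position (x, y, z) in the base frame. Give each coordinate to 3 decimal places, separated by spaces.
after link 1: o_1 = (0.7071, 0.7071, 3.0000)
after link 2: o_2 = (0.3536, 1.7678, 3.8660)
after link 3: o_3 = (-1.2501, 5.8209, 2.8660)
after link 4: o_4 = (-2.3108, 4.7603, 0.2679)
after link 5: o_5 = (-3.5482, 2.8157, -1.8971)

-3.548 2.816 -1.897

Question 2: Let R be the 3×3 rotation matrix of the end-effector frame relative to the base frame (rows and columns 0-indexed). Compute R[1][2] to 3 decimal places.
End-effector z-axis (col 2 of R) = (-0.3536,-0.3536,-0.8660)
R[1][2] = -0.3536

-0.354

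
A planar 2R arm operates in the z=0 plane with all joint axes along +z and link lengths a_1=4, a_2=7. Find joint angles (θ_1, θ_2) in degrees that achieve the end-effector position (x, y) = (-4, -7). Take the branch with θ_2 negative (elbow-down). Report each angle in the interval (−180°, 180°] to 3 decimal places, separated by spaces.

-59.490 -90.000

cos θ_2 = (65.0000−4²−7²)/(2·4·7) = 0.0000; θ_2 = -90.0000° (elbow-down)
β = atan2(-7.0000,-4.0000) = -119.7449°; ψ = atan2(-7.0000,4.0000) = -60.2551°
θ_1 = β − ψ = -59.4898°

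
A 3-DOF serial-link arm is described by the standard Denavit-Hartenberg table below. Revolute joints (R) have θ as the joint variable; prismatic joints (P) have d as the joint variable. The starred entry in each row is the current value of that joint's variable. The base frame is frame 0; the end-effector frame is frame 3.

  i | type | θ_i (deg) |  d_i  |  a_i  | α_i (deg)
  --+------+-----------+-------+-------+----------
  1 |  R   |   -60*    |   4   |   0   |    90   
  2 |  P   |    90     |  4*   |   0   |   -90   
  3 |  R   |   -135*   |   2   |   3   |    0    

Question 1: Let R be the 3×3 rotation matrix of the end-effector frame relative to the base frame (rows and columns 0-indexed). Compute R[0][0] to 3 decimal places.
End-effector x-axis (col 0 of R) = (-0.6124,-0.3536,-0.7071)
R[0][0] = -0.6124

-0.612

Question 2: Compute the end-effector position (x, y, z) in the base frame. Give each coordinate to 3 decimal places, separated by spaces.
-6.301 -1.329 1.879

after link 1: o_1 = (0.0000, 0.0000, 4.0000)
after link 2: o_2 = (-3.4641, -2.0000, 4.0000)
after link 3: o_3 = (-6.3012, -1.3286, 1.8787)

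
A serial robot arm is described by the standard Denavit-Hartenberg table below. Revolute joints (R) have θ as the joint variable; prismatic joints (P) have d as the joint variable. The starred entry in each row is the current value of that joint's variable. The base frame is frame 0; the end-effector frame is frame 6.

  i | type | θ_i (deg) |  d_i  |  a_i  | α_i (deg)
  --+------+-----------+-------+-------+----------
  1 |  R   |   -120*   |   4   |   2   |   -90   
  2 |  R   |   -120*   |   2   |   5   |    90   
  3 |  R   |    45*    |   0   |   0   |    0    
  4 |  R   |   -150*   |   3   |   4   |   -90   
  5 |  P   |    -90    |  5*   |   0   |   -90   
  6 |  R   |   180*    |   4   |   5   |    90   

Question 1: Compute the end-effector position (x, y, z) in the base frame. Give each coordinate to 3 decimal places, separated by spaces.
after link 1: o_1 = (-1.0000, -1.7321, 4.0000)
after link 2: o_2 = (1.9821, -0.5670, 8.3301)
after link 3: o_3 = (1.9821, -0.5670, 8.3301)
after link 4: o_4 = (-0.3238, 3.1666, 5.9336)
after link 5: o_5 = (-0.2371, 5.9049, 10.1161)
after link 6: o_6 = (-6.0071, 3.6385, 11.7196)

-6.007 3.638 11.720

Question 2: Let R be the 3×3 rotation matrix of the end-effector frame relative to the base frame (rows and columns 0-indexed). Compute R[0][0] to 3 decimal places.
End-effector x-axis (col 0 of R) = (-0.4330,-0.7500,0.5000)
R[0][0] = -0.4330

-0.433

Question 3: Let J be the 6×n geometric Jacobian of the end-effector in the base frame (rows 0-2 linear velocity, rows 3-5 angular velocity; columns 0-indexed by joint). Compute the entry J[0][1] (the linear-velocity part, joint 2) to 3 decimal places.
axis z_1 = (0.8660,-0.5000,0.0000); lever o_n−o_1 = (-5.0071,5.3705,7.7196)
cross product → J_v[:, 1] = (-3.8598,-6.6853,2.1475)
J_ω[:, 1] = z_1
entry J[0][1] = -3.8598

-3.860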